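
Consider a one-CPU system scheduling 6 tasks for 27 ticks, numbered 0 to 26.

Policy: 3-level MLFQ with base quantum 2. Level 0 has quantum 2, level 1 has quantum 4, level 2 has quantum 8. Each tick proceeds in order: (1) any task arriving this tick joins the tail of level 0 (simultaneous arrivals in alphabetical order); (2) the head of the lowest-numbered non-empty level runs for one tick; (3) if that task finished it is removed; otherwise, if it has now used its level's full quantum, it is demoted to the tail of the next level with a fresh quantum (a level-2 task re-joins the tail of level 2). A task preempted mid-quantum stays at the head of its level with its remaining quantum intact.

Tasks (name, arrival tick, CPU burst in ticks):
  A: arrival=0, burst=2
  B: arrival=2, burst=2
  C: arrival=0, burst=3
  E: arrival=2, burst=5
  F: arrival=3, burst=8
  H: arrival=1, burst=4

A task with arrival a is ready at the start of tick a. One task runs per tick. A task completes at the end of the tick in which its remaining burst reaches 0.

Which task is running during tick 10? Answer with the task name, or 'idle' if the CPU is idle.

t=0: L0/L1/L2 = AC/-/- → run A
t=1: L0/L1/L2 = ACH/-/- → run A
t=2: L0/L1/L2 = CHBE/-/- → run C
t=3: L0/L1/L2 = CHBEF/-/- → run C
t=4: L0/L1/L2 = HBEF/C/- → run H
t=5: L0/L1/L2 = HBEF/C/- → run H
t=6: L0/L1/L2 = BEF/CH/- → run B
t=7: L0/L1/L2 = BEF/CH/- → run B
t=8: L0/L1/L2 = EF/CH/- → run E
t=9: L0/L1/L2 = EF/CH/- → run E
t=10: L0/L1/L2 = F/CHE/- → run F
t=11: L0/L1/L2 = F/CHE/- → run F
t=12: L0/L1/L2 = -/CHEF/- → run C
t=13: L0/L1/L2 = -/HEF/- → run H
t=14: L0/L1/L2 = -/HEF/- → run H
t=15: L0/L1/L2 = -/EF/- → run E
t=16: L0/L1/L2 = -/EF/- → run E
t=17: L0/L1/L2 = -/EF/- → run E
t=18: L0/L1/L2 = -/F/- → run F
t=19: L0/L1/L2 = -/F/- → run F
t=20: L0/L1/L2 = -/F/- → run F
t=21: L0/L1/L2 = -/F/- → run F
t=22: L0/L1/L2 = -/-/F → run F
t=23: L0/L1/L2 = -/-/F → run F
t=24: (idle)
t=25: (idle)
t=26: (idle)

running at tick 10 = F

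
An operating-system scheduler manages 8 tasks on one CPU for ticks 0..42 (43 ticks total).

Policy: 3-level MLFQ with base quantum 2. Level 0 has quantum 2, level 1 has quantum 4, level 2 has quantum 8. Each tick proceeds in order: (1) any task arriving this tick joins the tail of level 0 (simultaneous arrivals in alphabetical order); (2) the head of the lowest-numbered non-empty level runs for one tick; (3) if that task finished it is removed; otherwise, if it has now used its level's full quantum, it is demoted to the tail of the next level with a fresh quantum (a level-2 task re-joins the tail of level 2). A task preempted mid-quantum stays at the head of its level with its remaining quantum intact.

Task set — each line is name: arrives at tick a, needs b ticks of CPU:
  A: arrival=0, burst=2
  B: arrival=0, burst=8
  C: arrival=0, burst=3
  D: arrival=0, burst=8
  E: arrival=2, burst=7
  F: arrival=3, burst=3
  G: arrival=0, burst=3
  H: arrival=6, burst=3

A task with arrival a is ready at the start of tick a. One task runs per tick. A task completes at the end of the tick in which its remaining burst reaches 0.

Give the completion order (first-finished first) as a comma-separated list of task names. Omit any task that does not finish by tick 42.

completion order = A, C, G, F, H, B, D, E

t=0: L0/L1/L2 = ABCDG/-/- → run A
t=1: L0/L1/L2 = ABCDG/-/- → run A
t=2: L0/L1/L2 = BCDGE/-/- → run B
t=3: L0/L1/L2 = BCDGEF/-/- → run B
t=4: L0/L1/L2 = CDGEF/B/- → run C
t=5: L0/L1/L2 = CDGEF/B/- → run C
t=6: L0/L1/L2 = DGEFH/BC/- → run D
t=7: L0/L1/L2 = DGEFH/BC/- → run D
t=8: L0/L1/L2 = GEFH/BCD/- → run G
t=9: L0/L1/L2 = GEFH/BCD/- → run G
t=10: L0/L1/L2 = EFH/BCDG/- → run E
t=11: L0/L1/L2 = EFH/BCDG/- → run E
t=12: L0/L1/L2 = FH/BCDGE/- → run F
t=13: L0/L1/L2 = FH/BCDGE/- → run F
t=14: L0/L1/L2 = H/BCDGEF/- → run H
t=15: L0/L1/L2 = H/BCDGEF/- → run H
t=16: L0/L1/L2 = -/BCDGEFH/- → run B
t=17: L0/L1/L2 = -/BCDGEFH/- → run B
t=18: L0/L1/L2 = -/BCDGEFH/- → run B
t=19: L0/L1/L2 = -/BCDGEFH/- → run B
t=20: L0/L1/L2 = -/CDGEFH/B → run C
t=21: L0/L1/L2 = -/DGEFH/B → run D
t=22: L0/L1/L2 = -/DGEFH/B → run D
t=23: L0/L1/L2 = -/DGEFH/B → run D
t=24: L0/L1/L2 = -/DGEFH/B → run D
t=25: L0/L1/L2 = -/GEFH/BD → run G
t=26: L0/L1/L2 = -/EFH/BD → run E
t=27: L0/L1/L2 = -/EFH/BD → run E
t=28: L0/L1/L2 = -/EFH/BD → run E
t=29: L0/L1/L2 = -/EFH/BD → run E
t=30: L0/L1/L2 = -/FH/BDE → run F
t=31: L0/L1/L2 = -/H/BDE → run H
t=32: L0/L1/L2 = -/-/BDE → run B
t=33: L0/L1/L2 = -/-/BDE → run B
t=34: L0/L1/L2 = -/-/DE → run D
t=35: L0/L1/L2 = -/-/DE → run D
t=36: L0/L1/L2 = -/-/E → run E
t=37: (idle)
t=38: (idle)
t=39: (idle)
t=40: (idle)
t=41: (idle)
t=42: (idle)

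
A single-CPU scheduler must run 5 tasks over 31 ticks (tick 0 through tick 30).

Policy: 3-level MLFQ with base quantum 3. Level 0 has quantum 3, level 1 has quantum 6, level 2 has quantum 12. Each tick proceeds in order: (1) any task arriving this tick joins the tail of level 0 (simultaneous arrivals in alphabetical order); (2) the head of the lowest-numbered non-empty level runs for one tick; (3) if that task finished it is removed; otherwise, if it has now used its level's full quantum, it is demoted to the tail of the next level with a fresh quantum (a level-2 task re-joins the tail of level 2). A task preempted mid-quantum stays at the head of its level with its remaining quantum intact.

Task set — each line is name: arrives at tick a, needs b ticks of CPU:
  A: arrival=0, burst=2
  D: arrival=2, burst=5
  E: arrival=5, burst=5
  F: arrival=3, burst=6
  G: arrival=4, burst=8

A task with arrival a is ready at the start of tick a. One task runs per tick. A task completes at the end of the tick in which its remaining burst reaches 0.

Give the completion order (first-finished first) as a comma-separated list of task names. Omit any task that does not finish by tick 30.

completion order = A, D, F, G, E

t=0: L0/L1/L2 = A/-/- → run A
t=1: L0/L1/L2 = A/-/- → run A
t=2: L0/L1/L2 = D/-/- → run D
t=3: L0/L1/L2 = DF/-/- → run D
t=4: L0/L1/L2 = DFG/-/- → run D
t=5: L0/L1/L2 = FGE/D/- → run F
t=6: L0/L1/L2 = FGE/D/- → run F
t=7: L0/L1/L2 = FGE/D/- → run F
t=8: L0/L1/L2 = GE/DF/- → run G
t=9: L0/L1/L2 = GE/DF/- → run G
t=10: L0/L1/L2 = GE/DF/- → run G
t=11: L0/L1/L2 = E/DFG/- → run E
t=12: L0/L1/L2 = E/DFG/- → run E
t=13: L0/L1/L2 = E/DFG/- → run E
t=14: L0/L1/L2 = -/DFGE/- → run D
t=15: L0/L1/L2 = -/DFGE/- → run D
t=16: L0/L1/L2 = -/FGE/- → run F
t=17: L0/L1/L2 = -/FGE/- → run F
t=18: L0/L1/L2 = -/FGE/- → run F
t=19: L0/L1/L2 = -/GE/- → run G
t=20: L0/L1/L2 = -/GE/- → run G
t=21: L0/L1/L2 = -/GE/- → run G
t=22: L0/L1/L2 = -/GE/- → run G
t=23: L0/L1/L2 = -/GE/- → run G
t=24: L0/L1/L2 = -/E/- → run E
t=25: L0/L1/L2 = -/E/- → run E
t=26: (idle)
t=27: (idle)
t=28: (idle)
t=29: (idle)
t=30: (idle)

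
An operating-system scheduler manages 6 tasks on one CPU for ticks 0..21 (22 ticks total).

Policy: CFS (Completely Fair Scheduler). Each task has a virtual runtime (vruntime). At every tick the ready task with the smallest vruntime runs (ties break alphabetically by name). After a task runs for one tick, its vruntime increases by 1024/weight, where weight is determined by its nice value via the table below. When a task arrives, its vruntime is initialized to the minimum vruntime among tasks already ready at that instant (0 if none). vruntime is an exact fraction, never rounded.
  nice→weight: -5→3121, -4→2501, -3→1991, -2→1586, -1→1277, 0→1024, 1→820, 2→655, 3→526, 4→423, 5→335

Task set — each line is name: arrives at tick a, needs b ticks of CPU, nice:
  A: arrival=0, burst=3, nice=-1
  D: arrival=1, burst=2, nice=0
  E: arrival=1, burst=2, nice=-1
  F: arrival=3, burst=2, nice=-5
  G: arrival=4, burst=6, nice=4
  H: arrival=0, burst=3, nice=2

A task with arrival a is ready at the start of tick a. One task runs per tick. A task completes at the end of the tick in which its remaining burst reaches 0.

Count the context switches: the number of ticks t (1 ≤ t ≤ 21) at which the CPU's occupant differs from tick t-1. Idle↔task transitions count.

context switches = 15

t=0: vr[A=0 H=0] → run A
t=1: vr[A=1024/1277 D=0 E=0 H=0] → run D
t=2: vr[A=1024/1277 D=1 E=0 H=0] → run E
t=3: vr[A=1024/1277 D=1 E=1024/1277 F=0 H=0] → run F
t=4: vr[A=1024/1277 D=1 E=1024/1277 F=1024/3121 G=0 H=0] → run G
t=5: vr[A=1024/1277 D=1 E=1024/1277 F=1024/3121 G=1024/423 H=0] → run H
t=6: vr[A=1024/1277 D=1 E=1024/1277 F=1024/3121 G=1024/423 H=1024/655] → run F
t=7: vr[A=1024/1277 D=1 E=1024/1277 G=1024/423 H=1024/655] → run A
t=8: vr[A=2048/1277 D=1 E=1024/1277 G=1024/423 H=1024/655] → run E
t=9: vr[A=2048/1277 D=1 G=1024/423 H=1024/655] → run D
t=10: vr[A=2048/1277 G=1024/423 H=1024/655] → run H
t=11: vr[A=2048/1277 G=1024/423 H=2048/655] → run A
t=12: vr[G=1024/423 H=2048/655] → run G
t=13: vr[G=2048/423 H=2048/655] → run H
t=14: vr[G=2048/423] → run G
t=15: vr[G=1024/141] → run G
t=16: vr[G=4096/423] → run G
t=17: vr[G=5120/423] → run G
t=18: (idle)
t=19: (idle)
t=20: (idle)
t=21: (idle)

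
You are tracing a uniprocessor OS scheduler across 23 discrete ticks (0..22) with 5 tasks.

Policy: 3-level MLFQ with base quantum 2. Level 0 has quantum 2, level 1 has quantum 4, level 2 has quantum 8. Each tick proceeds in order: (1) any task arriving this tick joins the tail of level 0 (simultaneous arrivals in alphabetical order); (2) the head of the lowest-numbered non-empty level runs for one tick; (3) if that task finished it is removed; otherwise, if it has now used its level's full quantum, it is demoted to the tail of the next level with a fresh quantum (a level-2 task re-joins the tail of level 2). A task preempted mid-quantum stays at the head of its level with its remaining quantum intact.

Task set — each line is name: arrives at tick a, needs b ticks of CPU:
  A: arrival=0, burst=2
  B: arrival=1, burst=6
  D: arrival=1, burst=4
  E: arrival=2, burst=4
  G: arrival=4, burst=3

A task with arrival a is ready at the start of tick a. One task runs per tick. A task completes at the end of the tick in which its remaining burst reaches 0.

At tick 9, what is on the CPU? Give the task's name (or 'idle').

t=0: L0/L1/L2 = A/-/- → run A
t=1: L0/L1/L2 = ABD/-/- → run A
t=2: L0/L1/L2 = BDE/-/- → run B
t=3: L0/L1/L2 = BDE/-/- → run B
t=4: L0/L1/L2 = DEG/B/- → run D
t=5: L0/L1/L2 = DEG/B/- → run D
t=6: L0/L1/L2 = EG/BD/- → run E
t=7: L0/L1/L2 = EG/BD/- → run E
t=8: L0/L1/L2 = G/BDE/- → run G
t=9: L0/L1/L2 = G/BDE/- → run G
t=10: L0/L1/L2 = -/BDEG/- → run B
t=11: L0/L1/L2 = -/BDEG/- → run B
t=12: L0/L1/L2 = -/BDEG/- → run B
t=13: L0/L1/L2 = -/BDEG/- → run B
t=14: L0/L1/L2 = -/DEG/- → run D
t=15: L0/L1/L2 = -/DEG/- → run D
t=16: L0/L1/L2 = -/EG/- → run E
t=17: L0/L1/L2 = -/EG/- → run E
t=18: L0/L1/L2 = -/G/- → run G
t=19: (idle)
t=20: (idle)
t=21: (idle)
t=22: (idle)

running at tick 9 = G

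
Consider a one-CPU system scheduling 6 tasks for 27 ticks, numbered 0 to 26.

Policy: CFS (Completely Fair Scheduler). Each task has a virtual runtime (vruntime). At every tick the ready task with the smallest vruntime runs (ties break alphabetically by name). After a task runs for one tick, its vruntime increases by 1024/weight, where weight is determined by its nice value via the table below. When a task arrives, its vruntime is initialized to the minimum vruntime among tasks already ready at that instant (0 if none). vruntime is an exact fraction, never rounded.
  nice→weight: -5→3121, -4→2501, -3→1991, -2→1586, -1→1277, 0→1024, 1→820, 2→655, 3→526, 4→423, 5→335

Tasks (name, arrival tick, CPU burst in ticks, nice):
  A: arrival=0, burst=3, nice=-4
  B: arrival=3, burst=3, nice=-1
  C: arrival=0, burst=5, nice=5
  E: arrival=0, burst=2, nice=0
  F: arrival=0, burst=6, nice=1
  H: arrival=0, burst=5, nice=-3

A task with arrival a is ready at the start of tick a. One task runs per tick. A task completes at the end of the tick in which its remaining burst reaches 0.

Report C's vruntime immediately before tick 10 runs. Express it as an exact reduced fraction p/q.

vruntime(C, start of tick 10) = 1024/335

t=0: vr[A=0 C=0 E=0 F=0 H=0] → run A
t=1: vr[A=1024/2501 C=0 E=0 F=0 H=0] → run C
t=2: vr[A=1024/2501 C=1024/335 E=0 F=0 H=0] → run E
t=3: vr[A=1024/2501 B=0 C=1024/335 E=1 F=0 H=0] → run B
t=4: vr[A=1024/2501 B=1024/1277 C=1024/335 E=1 F=0 H=0] → run F
t=5: vr[A=1024/2501 B=1024/1277 C=1024/335 E=1 F=256/205 H=0] → run H
t=6: vr[A=1024/2501 B=1024/1277 C=1024/335 E=1 F=256/205 H=1024/1991] → run A
t=7: vr[A=2048/2501 B=1024/1277 C=1024/335 E=1 F=256/205 H=1024/1991] → run H
t=8: vr[A=2048/2501 B=1024/1277 C=1024/335 E=1 F=256/205 H=2048/1991] → run B
t=9: vr[A=2048/2501 B=2048/1277 C=1024/335 E=1 F=256/205 H=2048/1991] → run A
t=10: vr[B=2048/1277 C=1024/335 E=1 F=256/205 H=2048/1991] → run E
t=11: vr[B=2048/1277 C=1024/335 F=256/205 H=2048/1991] → run H
t=12: vr[B=2048/1277 C=1024/335 F=256/205 H=3072/1991] → run F
t=13: vr[B=2048/1277 C=1024/335 F=512/205 H=3072/1991] → run H
t=14: vr[B=2048/1277 C=1024/335 F=512/205 H=4096/1991] → run B
t=15: vr[C=1024/335 F=512/205 H=4096/1991] → run H
t=16: vr[C=1024/335 F=512/205] → run F
t=17: vr[C=1024/335 F=768/205] → run C
t=18: vr[C=2048/335 F=768/205] → run F
t=19: vr[C=2048/335 F=1024/205] → run F
t=20: vr[C=2048/335 F=256/41] → run C
t=21: vr[C=3072/335 F=256/41] → run F
t=22: vr[C=3072/335] → run C
t=23: vr[C=4096/335] → run C
t=24: (idle)
t=25: (idle)
t=26: (idle)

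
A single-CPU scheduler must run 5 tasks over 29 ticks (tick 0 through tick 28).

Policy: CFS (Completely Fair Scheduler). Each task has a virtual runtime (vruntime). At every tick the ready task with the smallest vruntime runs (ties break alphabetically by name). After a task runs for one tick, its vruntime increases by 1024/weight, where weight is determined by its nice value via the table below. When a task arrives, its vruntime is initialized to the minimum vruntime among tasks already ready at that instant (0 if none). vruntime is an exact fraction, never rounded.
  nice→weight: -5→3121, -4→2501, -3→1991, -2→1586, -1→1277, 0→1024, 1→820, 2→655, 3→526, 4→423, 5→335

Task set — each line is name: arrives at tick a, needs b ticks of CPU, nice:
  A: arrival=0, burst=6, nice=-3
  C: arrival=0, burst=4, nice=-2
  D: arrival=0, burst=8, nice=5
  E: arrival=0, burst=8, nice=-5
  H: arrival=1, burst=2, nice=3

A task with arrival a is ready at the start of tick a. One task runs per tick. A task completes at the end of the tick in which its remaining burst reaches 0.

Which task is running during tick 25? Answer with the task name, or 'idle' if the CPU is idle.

running at tick 25 = D

t=0: vr[A=0 C=0 D=0 E=0] → run A
t=1: vr[A=1024/1991 C=0 D=0 E=0 H=0] → run C
t=2: vr[A=1024/1991 C=512/793 D=0 E=0 H=0] → run D
t=3: vr[A=1024/1991 C=512/793 D=1024/335 E=0 H=0] → run E
t=4: vr[A=1024/1991 C=512/793 D=1024/335 E=1024/3121 H=0] → run H
t=5: vr[A=1024/1991 C=512/793 D=1024/335 E=1024/3121 H=512/263] → run E
t=6: vr[A=1024/1991 C=512/793 D=1024/335 E=2048/3121 H=512/263] → run A
t=7: vr[A=2048/1991 C=512/793 D=1024/335 E=2048/3121 H=512/263] → run C
t=8: vr[A=2048/1991 C=1024/793 D=1024/335 E=2048/3121 H=512/263] → run E
t=9: vr[A=2048/1991 C=1024/793 D=1024/335 E=3072/3121 H=512/263] → run E
t=10: vr[A=2048/1991 C=1024/793 D=1024/335 E=4096/3121 H=512/263] → run A
t=11: vr[A=3072/1991 C=1024/793 D=1024/335 E=4096/3121 H=512/263] → run C
t=12: vr[A=3072/1991 C=1536/793 D=1024/335 E=4096/3121 H=512/263] → run E
t=13: vr[A=3072/1991 C=1536/793 D=1024/335 E=5120/3121 H=512/263] → run A
t=14: vr[A=4096/1991 C=1536/793 D=1024/335 E=5120/3121 H=512/263] → run E
t=15: vr[A=4096/1991 C=1536/793 D=1024/335 E=6144/3121 H=512/263] → run C
t=16: vr[A=4096/1991 D=1024/335 E=6144/3121 H=512/263] → run H
t=17: vr[A=4096/1991 D=1024/335 E=6144/3121] → run E
t=18: vr[A=4096/1991 D=1024/335 E=7168/3121] → run A
t=19: vr[A=5120/1991 D=1024/335 E=7168/3121] → run E
t=20: vr[A=5120/1991 D=1024/335] → run A
t=21: vr[D=1024/335] → run D
t=22: vr[D=2048/335] → run D
t=23: vr[D=3072/335] → run D
t=24: vr[D=4096/335] → run D
t=25: vr[D=1024/67] → run D
t=26: vr[D=6144/335] → run D
t=27: vr[D=7168/335] → run D
t=28: (idle)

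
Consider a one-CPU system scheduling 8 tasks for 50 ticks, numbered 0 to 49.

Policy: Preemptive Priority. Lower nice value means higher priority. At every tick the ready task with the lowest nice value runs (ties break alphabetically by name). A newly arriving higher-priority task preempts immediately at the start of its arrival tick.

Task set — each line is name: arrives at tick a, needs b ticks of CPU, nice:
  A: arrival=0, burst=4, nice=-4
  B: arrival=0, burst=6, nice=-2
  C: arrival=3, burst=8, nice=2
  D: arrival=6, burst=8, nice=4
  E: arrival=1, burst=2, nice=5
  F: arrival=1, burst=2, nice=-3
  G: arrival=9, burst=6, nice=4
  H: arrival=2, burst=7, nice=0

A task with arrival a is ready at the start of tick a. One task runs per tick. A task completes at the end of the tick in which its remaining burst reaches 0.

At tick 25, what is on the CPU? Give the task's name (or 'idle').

t=0: ready={A,B} → run A
t=1: ready={A,B,E,F} → run A
t=2: ready={A,B,E,F,H} → run A
t=3: ready={A,B,C,E,F,H} → run A
t=4: ready={B,C,E,F,H} → run F
t=5: ready={B,C,E,F,H} → run F
t=6: ready={B,C,D,E,H} → run B
t=7: ready={B,C,D,E,H} → run B
t=8: ready={B,C,D,E,H} → run B
t=9: ready={B,C,D,E,G,H} → run B
t=10: ready={B,C,D,E,G,H} → run B
t=11: ready={B,C,D,E,G,H} → run B
t=12: ready={C,D,E,G,H} → run H
t=13: ready={C,D,E,G,H} → run H
t=14: ready={C,D,E,G,H} → run H
t=15: ready={C,D,E,G,H} → run H
t=16: ready={C,D,E,G,H} → run H
t=17: ready={C,D,E,G,H} → run H
t=18: ready={C,D,E,G,H} → run H
t=19: ready={C,D,E,G} → run C
t=20: ready={C,D,E,G} → run C
t=21: ready={C,D,E,G} → run C
t=22: ready={C,D,E,G} → run C
t=23: ready={C,D,E,G} → run C
t=24: ready={C,D,E,G} → run C
t=25: ready={C,D,E,G} → run C
t=26: ready={C,D,E,G} → run C
t=27: ready={D,E,G} → run D
t=28: ready={D,E,G} → run D
t=29: ready={D,E,G} → run D
t=30: ready={D,E,G} → run D
t=31: ready={D,E,G} → run D
t=32: ready={D,E,G} → run D
t=33: ready={D,E,G} → run D
t=34: ready={D,E,G} → run D
t=35: ready={E,G} → run G
t=36: ready={E,G} → run G
t=37: ready={E,G} → run G
t=38: ready={E,G} → run G
t=39: ready={E,G} → run G
t=40: ready={E,G} → run G
t=41: ready={E} → run E
t=42: ready={E} → run E
t=43: (idle)
t=44: (idle)
t=45: (idle)
t=46: (idle)
t=47: (idle)
t=48: (idle)
t=49: (idle)

running at tick 25 = C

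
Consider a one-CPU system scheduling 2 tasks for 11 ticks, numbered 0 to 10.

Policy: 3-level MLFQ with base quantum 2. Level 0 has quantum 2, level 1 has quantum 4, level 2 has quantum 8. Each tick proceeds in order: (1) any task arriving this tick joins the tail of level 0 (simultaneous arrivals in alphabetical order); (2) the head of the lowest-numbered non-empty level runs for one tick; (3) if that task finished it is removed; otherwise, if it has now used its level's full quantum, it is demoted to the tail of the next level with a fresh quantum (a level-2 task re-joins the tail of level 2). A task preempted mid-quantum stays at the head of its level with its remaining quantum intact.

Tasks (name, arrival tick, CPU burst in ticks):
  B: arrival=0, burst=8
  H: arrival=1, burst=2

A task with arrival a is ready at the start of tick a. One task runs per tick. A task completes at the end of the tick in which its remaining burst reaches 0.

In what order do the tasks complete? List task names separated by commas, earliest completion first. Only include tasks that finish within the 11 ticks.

t=0: L0/L1/L2 = B/-/- → run B
t=1: L0/L1/L2 = BH/-/- → run B
t=2: L0/L1/L2 = H/B/- → run H
t=3: L0/L1/L2 = H/B/- → run H
t=4: L0/L1/L2 = -/B/- → run B
t=5: L0/L1/L2 = -/B/- → run B
t=6: L0/L1/L2 = -/B/- → run B
t=7: L0/L1/L2 = -/B/- → run B
t=8: L0/L1/L2 = -/-/B → run B
t=9: L0/L1/L2 = -/-/B → run B
t=10: (idle)

completion order = H, B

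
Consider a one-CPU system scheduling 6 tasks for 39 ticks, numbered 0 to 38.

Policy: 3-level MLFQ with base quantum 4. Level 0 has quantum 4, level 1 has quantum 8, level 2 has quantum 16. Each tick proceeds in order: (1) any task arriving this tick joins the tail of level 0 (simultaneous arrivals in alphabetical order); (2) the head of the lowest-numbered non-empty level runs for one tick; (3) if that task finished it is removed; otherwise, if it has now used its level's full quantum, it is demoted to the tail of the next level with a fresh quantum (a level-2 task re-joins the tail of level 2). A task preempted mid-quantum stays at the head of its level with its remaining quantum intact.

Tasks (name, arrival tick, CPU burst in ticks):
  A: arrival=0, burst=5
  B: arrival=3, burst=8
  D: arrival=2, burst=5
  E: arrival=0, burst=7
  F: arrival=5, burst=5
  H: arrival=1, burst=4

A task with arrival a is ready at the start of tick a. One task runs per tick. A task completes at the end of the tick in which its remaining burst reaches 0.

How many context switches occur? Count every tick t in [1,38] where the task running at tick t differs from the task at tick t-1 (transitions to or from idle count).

t=0: L0/L1/L2 = AE/-/- → run A
t=1: L0/L1/L2 = AEH/-/- → run A
t=2: L0/L1/L2 = AEHD/-/- → run A
t=3: L0/L1/L2 = AEHDB/-/- → run A
t=4: L0/L1/L2 = EHDB/A/- → run E
t=5: L0/L1/L2 = EHDBF/A/- → run E
t=6: L0/L1/L2 = EHDBF/A/- → run E
t=7: L0/L1/L2 = EHDBF/A/- → run E
t=8: L0/L1/L2 = HDBF/AE/- → run H
t=9: L0/L1/L2 = HDBF/AE/- → run H
t=10: L0/L1/L2 = HDBF/AE/- → run H
t=11: L0/L1/L2 = HDBF/AE/- → run H
t=12: L0/L1/L2 = DBF/AE/- → run D
t=13: L0/L1/L2 = DBF/AE/- → run D
t=14: L0/L1/L2 = DBF/AE/- → run D
t=15: L0/L1/L2 = DBF/AE/- → run D
t=16: L0/L1/L2 = BF/AED/- → run B
t=17: L0/L1/L2 = BF/AED/- → run B
t=18: L0/L1/L2 = BF/AED/- → run B
t=19: L0/L1/L2 = BF/AED/- → run B
t=20: L0/L1/L2 = F/AEDB/- → run F
t=21: L0/L1/L2 = F/AEDB/- → run F
t=22: L0/L1/L2 = F/AEDB/- → run F
t=23: L0/L1/L2 = F/AEDB/- → run F
t=24: L0/L1/L2 = -/AEDBF/- → run A
t=25: L0/L1/L2 = -/EDBF/- → run E
t=26: L0/L1/L2 = -/EDBF/- → run E
t=27: L0/L1/L2 = -/EDBF/- → run E
t=28: L0/L1/L2 = -/DBF/- → run D
t=29: L0/L1/L2 = -/BF/- → run B
t=30: L0/L1/L2 = -/BF/- → run B
t=31: L0/L1/L2 = -/BF/- → run B
t=32: L0/L1/L2 = -/BF/- → run B
t=33: L0/L1/L2 = -/F/- → run F
t=34: (idle)
t=35: (idle)
t=36: (idle)
t=37: (idle)
t=38: (idle)

context switches = 11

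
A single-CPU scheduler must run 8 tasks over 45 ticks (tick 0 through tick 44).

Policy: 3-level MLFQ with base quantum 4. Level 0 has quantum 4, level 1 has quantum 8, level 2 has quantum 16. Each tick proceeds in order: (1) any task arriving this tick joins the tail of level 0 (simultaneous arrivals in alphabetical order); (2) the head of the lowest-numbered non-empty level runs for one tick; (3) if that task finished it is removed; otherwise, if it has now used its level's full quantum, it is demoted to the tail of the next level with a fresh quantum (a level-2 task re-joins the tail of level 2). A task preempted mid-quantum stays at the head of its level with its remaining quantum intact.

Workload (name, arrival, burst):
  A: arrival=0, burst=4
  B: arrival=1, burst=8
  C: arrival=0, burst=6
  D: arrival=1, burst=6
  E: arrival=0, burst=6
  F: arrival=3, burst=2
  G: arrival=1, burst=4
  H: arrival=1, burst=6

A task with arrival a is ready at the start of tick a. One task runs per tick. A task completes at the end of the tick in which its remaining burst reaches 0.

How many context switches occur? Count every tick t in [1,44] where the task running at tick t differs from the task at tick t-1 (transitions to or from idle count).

context switches = 13

t=0: L0/L1/L2 = ACE/-/- → run A
t=1: L0/L1/L2 = ACEBDGH/-/- → run A
t=2: L0/L1/L2 = ACEBDGH/-/- → run A
t=3: L0/L1/L2 = ACEBDGHF/-/- → run A
t=4: L0/L1/L2 = CEBDGHF/-/- → run C
t=5: L0/L1/L2 = CEBDGHF/-/- → run C
t=6: L0/L1/L2 = CEBDGHF/-/- → run C
t=7: L0/L1/L2 = CEBDGHF/-/- → run C
t=8: L0/L1/L2 = EBDGHF/C/- → run E
t=9: L0/L1/L2 = EBDGHF/C/- → run E
t=10: L0/L1/L2 = EBDGHF/C/- → run E
t=11: L0/L1/L2 = EBDGHF/C/- → run E
t=12: L0/L1/L2 = BDGHF/CE/- → run B
t=13: L0/L1/L2 = BDGHF/CE/- → run B
t=14: L0/L1/L2 = BDGHF/CE/- → run B
t=15: L0/L1/L2 = BDGHF/CE/- → run B
t=16: L0/L1/L2 = DGHF/CEB/- → run D
t=17: L0/L1/L2 = DGHF/CEB/- → run D
t=18: L0/L1/L2 = DGHF/CEB/- → run D
t=19: L0/L1/L2 = DGHF/CEB/- → run D
t=20: L0/L1/L2 = GHF/CEBD/- → run G
t=21: L0/L1/L2 = GHF/CEBD/- → run G
t=22: L0/L1/L2 = GHF/CEBD/- → run G
t=23: L0/L1/L2 = GHF/CEBD/- → run G
t=24: L0/L1/L2 = HF/CEBD/- → run H
t=25: L0/L1/L2 = HF/CEBD/- → run H
t=26: L0/L1/L2 = HF/CEBD/- → run H
t=27: L0/L1/L2 = HF/CEBD/- → run H
t=28: L0/L1/L2 = F/CEBDH/- → run F
t=29: L0/L1/L2 = F/CEBDH/- → run F
t=30: L0/L1/L2 = -/CEBDH/- → run C
t=31: L0/L1/L2 = -/CEBDH/- → run C
t=32: L0/L1/L2 = -/EBDH/- → run E
t=33: L0/L1/L2 = -/EBDH/- → run E
t=34: L0/L1/L2 = -/BDH/- → run B
t=35: L0/L1/L2 = -/BDH/- → run B
t=36: L0/L1/L2 = -/BDH/- → run B
t=37: L0/L1/L2 = -/BDH/- → run B
t=38: L0/L1/L2 = -/DH/- → run D
t=39: L0/L1/L2 = -/DH/- → run D
t=40: L0/L1/L2 = -/H/- → run H
t=41: L0/L1/L2 = -/H/- → run H
t=42: (idle)
t=43: (idle)
t=44: (idle)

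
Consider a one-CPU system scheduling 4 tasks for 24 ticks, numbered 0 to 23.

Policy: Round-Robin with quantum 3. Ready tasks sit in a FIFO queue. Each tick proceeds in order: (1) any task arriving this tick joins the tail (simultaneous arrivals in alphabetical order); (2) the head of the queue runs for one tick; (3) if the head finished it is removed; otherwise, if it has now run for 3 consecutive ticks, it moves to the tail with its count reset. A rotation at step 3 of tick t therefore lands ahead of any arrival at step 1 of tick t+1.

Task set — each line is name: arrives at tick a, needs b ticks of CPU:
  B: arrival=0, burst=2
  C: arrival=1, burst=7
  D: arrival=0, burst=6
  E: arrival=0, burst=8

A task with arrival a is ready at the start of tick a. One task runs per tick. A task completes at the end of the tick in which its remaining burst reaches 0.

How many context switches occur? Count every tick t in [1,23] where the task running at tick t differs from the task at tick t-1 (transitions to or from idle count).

context switches = 9

t=0: queue=[B,D,E] q_used=0 → run B
t=1: queue=[B,D,E,C] q_used=1 → run B
t=2: queue=[D,E,C] q_used=0 → run D
t=3: queue=[D,E,C] q_used=1 → run D
t=4: queue=[D,E,C] q_used=2 → run D
t=5: queue=[E,C,D] q_used=0 → run E
t=6: queue=[E,C,D] q_used=1 → run E
t=7: queue=[E,C,D] q_used=2 → run E
t=8: queue=[C,D,E] q_used=0 → run C
t=9: queue=[C,D,E] q_used=1 → run C
t=10: queue=[C,D,E] q_used=2 → run C
t=11: queue=[D,E,C] q_used=0 → run D
t=12: queue=[D,E,C] q_used=1 → run D
t=13: queue=[D,E,C] q_used=2 → run D
t=14: queue=[E,C] q_used=0 → run E
t=15: queue=[E,C] q_used=1 → run E
t=16: queue=[E,C] q_used=2 → run E
t=17: queue=[C,E] q_used=0 → run C
t=18: queue=[C,E] q_used=1 → run C
t=19: queue=[C,E] q_used=2 → run C
t=20: queue=[E,C] q_used=0 → run E
t=21: queue=[E,C] q_used=1 → run E
t=22: queue=[C] q_used=0 → run C
t=23: (idle)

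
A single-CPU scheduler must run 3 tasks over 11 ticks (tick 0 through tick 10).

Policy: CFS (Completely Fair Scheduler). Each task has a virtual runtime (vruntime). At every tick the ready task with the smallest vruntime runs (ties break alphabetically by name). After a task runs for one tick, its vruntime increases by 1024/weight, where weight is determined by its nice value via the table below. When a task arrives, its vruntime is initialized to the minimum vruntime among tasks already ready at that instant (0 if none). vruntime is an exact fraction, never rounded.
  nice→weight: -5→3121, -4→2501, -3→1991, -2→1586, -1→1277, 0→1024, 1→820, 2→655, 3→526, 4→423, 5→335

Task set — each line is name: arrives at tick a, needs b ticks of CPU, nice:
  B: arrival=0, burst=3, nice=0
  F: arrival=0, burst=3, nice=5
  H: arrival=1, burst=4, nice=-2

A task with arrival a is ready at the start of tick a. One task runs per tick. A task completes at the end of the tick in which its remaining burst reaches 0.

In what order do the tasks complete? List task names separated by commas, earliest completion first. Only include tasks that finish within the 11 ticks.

t=0: vr[B=0 F=0] → run B
t=1: vr[B=1 F=0 H=0] → run F
t=2: vr[B=1 F=1024/335 H=0] → run H
t=3: vr[B=1 F=1024/335 H=512/793] → run H
t=4: vr[B=1 F=1024/335 H=1024/793] → run B
t=5: vr[B=2 F=1024/335 H=1024/793] → run H
t=6: vr[B=2 F=1024/335 H=1536/793] → run H
t=7: vr[B=2 F=1024/335] → run B
t=8: vr[F=1024/335] → run F
t=9: vr[F=2048/335] → run F
t=10: (idle)

completion order = H, B, F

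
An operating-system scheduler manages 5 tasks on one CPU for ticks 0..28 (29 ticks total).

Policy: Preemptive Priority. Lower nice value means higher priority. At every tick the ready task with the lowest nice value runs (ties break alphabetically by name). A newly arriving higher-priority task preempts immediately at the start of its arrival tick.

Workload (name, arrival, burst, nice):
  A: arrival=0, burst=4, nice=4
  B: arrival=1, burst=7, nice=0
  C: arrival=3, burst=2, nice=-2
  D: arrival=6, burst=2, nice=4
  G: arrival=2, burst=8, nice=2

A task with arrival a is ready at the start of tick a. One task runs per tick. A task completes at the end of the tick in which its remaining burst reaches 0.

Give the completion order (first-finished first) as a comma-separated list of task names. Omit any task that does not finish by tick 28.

completion order = C, B, G, A, D

t=0: ready={A} → run A
t=1: ready={A,B} → run B
t=2: ready={A,B,G} → run B
t=3: ready={A,B,C,G} → run C
t=4: ready={A,B,C,G} → run C
t=5: ready={A,B,G} → run B
t=6: ready={A,B,D,G} → run B
t=7: ready={A,B,D,G} → run B
t=8: ready={A,B,D,G} → run B
t=9: ready={A,B,D,G} → run B
t=10: ready={A,D,G} → run G
t=11: ready={A,D,G} → run G
t=12: ready={A,D,G} → run G
t=13: ready={A,D,G} → run G
t=14: ready={A,D,G} → run G
t=15: ready={A,D,G} → run G
t=16: ready={A,D,G} → run G
t=17: ready={A,D,G} → run G
t=18: ready={A,D} → run A
t=19: ready={A,D} → run A
t=20: ready={A,D} → run A
t=21: ready={D} → run D
t=22: ready={D} → run D
t=23: (idle)
t=24: (idle)
t=25: (idle)
t=26: (idle)
t=27: (idle)
t=28: (idle)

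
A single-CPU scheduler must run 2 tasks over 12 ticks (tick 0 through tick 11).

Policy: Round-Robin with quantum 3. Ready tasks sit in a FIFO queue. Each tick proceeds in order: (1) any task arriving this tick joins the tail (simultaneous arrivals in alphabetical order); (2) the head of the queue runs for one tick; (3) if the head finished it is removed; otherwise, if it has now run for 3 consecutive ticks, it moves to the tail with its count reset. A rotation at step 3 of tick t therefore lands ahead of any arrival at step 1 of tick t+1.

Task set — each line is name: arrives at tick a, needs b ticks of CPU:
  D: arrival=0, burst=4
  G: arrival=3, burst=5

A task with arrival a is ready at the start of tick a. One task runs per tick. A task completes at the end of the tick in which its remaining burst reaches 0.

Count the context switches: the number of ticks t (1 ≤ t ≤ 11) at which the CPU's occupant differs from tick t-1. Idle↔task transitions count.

context switches = 2

t=0: queue=[D] q_used=0 → run D
t=1: queue=[D] q_used=1 → run D
t=2: queue=[D] q_used=2 → run D
t=3: queue=[D,G] q_used=0 → run D
t=4: queue=[G] q_used=0 → run G
t=5: queue=[G] q_used=1 → run G
t=6: queue=[G] q_used=2 → run G
t=7: queue=[G] q_used=0 → run G
t=8: queue=[G] q_used=1 → run G
t=9: (idle)
t=10: (idle)
t=11: (idle)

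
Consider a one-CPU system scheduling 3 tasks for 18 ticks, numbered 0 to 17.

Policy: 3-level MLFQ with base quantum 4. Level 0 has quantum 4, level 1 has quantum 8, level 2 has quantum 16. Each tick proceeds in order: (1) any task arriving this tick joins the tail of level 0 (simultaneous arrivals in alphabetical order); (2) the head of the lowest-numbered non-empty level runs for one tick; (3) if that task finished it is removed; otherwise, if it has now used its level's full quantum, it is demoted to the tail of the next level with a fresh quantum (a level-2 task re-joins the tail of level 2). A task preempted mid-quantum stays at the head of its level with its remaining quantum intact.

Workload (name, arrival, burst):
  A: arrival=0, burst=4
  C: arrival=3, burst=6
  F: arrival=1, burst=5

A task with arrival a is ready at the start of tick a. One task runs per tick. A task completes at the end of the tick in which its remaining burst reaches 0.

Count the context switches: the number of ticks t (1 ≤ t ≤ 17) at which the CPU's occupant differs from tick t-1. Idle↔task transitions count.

t=0: L0/L1/L2 = A/-/- → run A
t=1: L0/L1/L2 = AF/-/- → run A
t=2: L0/L1/L2 = AF/-/- → run A
t=3: L0/L1/L2 = AFC/-/- → run A
t=4: L0/L1/L2 = FC/-/- → run F
t=5: L0/L1/L2 = FC/-/- → run F
t=6: L0/L1/L2 = FC/-/- → run F
t=7: L0/L1/L2 = FC/-/- → run F
t=8: L0/L1/L2 = C/F/- → run C
t=9: L0/L1/L2 = C/F/- → run C
t=10: L0/L1/L2 = C/F/- → run C
t=11: L0/L1/L2 = C/F/- → run C
t=12: L0/L1/L2 = -/FC/- → run F
t=13: L0/L1/L2 = -/C/- → run C
t=14: L0/L1/L2 = -/C/- → run C
t=15: (idle)
t=16: (idle)
t=17: (idle)

context switches = 5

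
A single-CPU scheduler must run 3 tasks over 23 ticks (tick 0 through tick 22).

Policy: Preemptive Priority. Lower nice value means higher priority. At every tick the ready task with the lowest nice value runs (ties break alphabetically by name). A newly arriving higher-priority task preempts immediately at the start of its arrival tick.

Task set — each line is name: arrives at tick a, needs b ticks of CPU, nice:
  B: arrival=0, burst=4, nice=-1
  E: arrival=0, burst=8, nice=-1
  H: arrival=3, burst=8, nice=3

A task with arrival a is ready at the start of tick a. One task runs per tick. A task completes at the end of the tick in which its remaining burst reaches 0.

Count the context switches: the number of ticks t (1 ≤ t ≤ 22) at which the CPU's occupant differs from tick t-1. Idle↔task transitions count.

t=0: ready={B,E} → run B
t=1: ready={B,E} → run B
t=2: ready={B,E} → run B
t=3: ready={B,E,H} → run B
t=4: ready={E,H} → run E
t=5: ready={E,H} → run E
t=6: ready={E,H} → run E
t=7: ready={E,H} → run E
t=8: ready={E,H} → run E
t=9: ready={E,H} → run E
t=10: ready={E,H} → run E
t=11: ready={E,H} → run E
t=12: ready={H} → run H
t=13: ready={H} → run H
t=14: ready={H} → run H
t=15: ready={H} → run H
t=16: ready={H} → run H
t=17: ready={H} → run H
t=18: ready={H} → run H
t=19: ready={H} → run H
t=20: (idle)
t=21: (idle)
t=22: (idle)

context switches = 3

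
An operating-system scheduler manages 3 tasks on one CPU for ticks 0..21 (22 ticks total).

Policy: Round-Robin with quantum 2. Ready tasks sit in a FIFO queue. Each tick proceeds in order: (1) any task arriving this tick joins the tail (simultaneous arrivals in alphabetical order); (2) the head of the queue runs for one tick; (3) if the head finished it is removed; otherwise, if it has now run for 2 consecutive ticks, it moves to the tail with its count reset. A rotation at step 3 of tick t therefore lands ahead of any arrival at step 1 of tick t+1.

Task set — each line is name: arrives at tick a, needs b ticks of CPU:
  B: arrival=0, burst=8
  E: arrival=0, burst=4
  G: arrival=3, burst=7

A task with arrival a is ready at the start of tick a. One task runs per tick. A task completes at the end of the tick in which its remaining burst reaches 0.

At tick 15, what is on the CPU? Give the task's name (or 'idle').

t=0: queue=[B,E] q_used=0 → run B
t=1: queue=[B,E] q_used=1 → run B
t=2: queue=[E,B] q_used=0 → run E
t=3: queue=[E,B,G] q_used=1 → run E
t=4: queue=[B,G,E] q_used=0 → run B
t=5: queue=[B,G,E] q_used=1 → run B
t=6: queue=[G,E,B] q_used=0 → run G
t=7: queue=[G,E,B] q_used=1 → run G
t=8: queue=[E,B,G] q_used=0 → run E
t=9: queue=[E,B,G] q_used=1 → run E
t=10: queue=[B,G] q_used=0 → run B
t=11: queue=[B,G] q_used=1 → run B
t=12: queue=[G,B] q_used=0 → run G
t=13: queue=[G,B] q_used=1 → run G
t=14: queue=[B,G] q_used=0 → run B
t=15: queue=[B,G] q_used=1 → run B
t=16: queue=[G] q_used=0 → run G
t=17: queue=[G] q_used=1 → run G
t=18: queue=[G] q_used=0 → run G
t=19: (idle)
t=20: (idle)
t=21: (idle)

running at tick 15 = B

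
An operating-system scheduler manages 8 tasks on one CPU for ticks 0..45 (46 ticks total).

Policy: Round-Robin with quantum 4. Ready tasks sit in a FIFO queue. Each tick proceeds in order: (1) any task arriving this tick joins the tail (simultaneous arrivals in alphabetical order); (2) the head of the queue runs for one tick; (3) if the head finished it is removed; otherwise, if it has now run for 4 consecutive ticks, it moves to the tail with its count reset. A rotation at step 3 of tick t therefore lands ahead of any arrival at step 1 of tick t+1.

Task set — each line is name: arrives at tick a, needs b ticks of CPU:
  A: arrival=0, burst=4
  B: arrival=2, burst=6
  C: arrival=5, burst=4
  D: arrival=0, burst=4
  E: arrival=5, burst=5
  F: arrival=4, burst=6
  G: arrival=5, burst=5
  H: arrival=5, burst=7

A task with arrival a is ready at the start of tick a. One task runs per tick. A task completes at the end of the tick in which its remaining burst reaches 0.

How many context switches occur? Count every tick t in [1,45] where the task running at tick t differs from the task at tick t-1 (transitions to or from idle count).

t=0: queue=[A,D] q_used=0 → run A
t=1: queue=[A,D] q_used=1 → run A
t=2: queue=[A,D,B] q_used=2 → run A
t=3: queue=[A,D,B] q_used=3 → run A
t=4: queue=[D,B,F] q_used=0 → run D
t=5: queue=[D,B,F,C,E,G,H] q_used=1 → run D
t=6: queue=[D,B,F,C,E,G,H] q_used=2 → run D
t=7: queue=[D,B,F,C,E,G,H] q_used=3 → run D
t=8: queue=[B,F,C,E,G,H] q_used=0 → run B
t=9: queue=[B,F,C,E,G,H] q_used=1 → run B
t=10: queue=[B,F,C,E,G,H] q_used=2 → run B
t=11: queue=[B,F,C,E,G,H] q_used=3 → run B
t=12: queue=[F,C,E,G,H,B] q_used=0 → run F
t=13: queue=[F,C,E,G,H,B] q_used=1 → run F
t=14: queue=[F,C,E,G,H,B] q_used=2 → run F
t=15: queue=[F,C,E,G,H,B] q_used=3 → run F
t=16: queue=[C,E,G,H,B,F] q_used=0 → run C
t=17: queue=[C,E,G,H,B,F] q_used=1 → run C
t=18: queue=[C,E,G,H,B,F] q_used=2 → run C
t=19: queue=[C,E,G,H,B,F] q_used=3 → run C
t=20: queue=[E,G,H,B,F] q_used=0 → run E
t=21: queue=[E,G,H,B,F] q_used=1 → run E
t=22: queue=[E,G,H,B,F] q_used=2 → run E
t=23: queue=[E,G,H,B,F] q_used=3 → run E
t=24: queue=[G,H,B,F,E] q_used=0 → run G
t=25: queue=[G,H,B,F,E] q_used=1 → run G
t=26: queue=[G,H,B,F,E] q_used=2 → run G
t=27: queue=[G,H,B,F,E] q_used=3 → run G
t=28: queue=[H,B,F,E,G] q_used=0 → run H
t=29: queue=[H,B,F,E,G] q_used=1 → run H
t=30: queue=[H,B,F,E,G] q_used=2 → run H
t=31: queue=[H,B,F,E,G] q_used=3 → run H
t=32: queue=[B,F,E,G,H] q_used=0 → run B
t=33: queue=[B,F,E,G,H] q_used=1 → run B
t=34: queue=[F,E,G,H] q_used=0 → run F
t=35: queue=[F,E,G,H] q_used=1 → run F
t=36: queue=[E,G,H] q_used=0 → run E
t=37: queue=[G,H] q_used=0 → run G
t=38: queue=[H] q_used=0 → run H
t=39: queue=[H] q_used=1 → run H
t=40: queue=[H] q_used=2 → run H
t=41: (idle)
t=42: (idle)
t=43: (idle)
t=44: (idle)
t=45: (idle)

context switches = 13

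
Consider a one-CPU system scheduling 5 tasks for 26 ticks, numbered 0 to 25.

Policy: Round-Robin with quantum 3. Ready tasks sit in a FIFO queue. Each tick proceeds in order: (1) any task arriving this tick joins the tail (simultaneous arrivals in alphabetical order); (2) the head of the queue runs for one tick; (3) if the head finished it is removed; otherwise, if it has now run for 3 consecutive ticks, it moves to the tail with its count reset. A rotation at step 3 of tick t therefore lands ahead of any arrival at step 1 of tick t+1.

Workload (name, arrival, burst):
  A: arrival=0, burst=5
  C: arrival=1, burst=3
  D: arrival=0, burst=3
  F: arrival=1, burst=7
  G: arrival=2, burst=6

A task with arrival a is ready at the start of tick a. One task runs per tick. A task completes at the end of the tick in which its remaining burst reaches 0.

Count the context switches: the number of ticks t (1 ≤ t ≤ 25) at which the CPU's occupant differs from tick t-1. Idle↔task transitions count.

context switches = 9

t=0: queue=[A,D] q_used=0 → run A
t=1: queue=[A,D,C,F] q_used=1 → run A
t=2: queue=[A,D,C,F,G] q_used=2 → run A
t=3: queue=[D,C,F,G,A] q_used=0 → run D
t=4: queue=[D,C,F,G,A] q_used=1 → run D
t=5: queue=[D,C,F,G,A] q_used=2 → run D
t=6: queue=[C,F,G,A] q_used=0 → run C
t=7: queue=[C,F,G,A] q_used=1 → run C
t=8: queue=[C,F,G,A] q_used=2 → run C
t=9: queue=[F,G,A] q_used=0 → run F
t=10: queue=[F,G,A] q_used=1 → run F
t=11: queue=[F,G,A] q_used=2 → run F
t=12: queue=[G,A,F] q_used=0 → run G
t=13: queue=[G,A,F] q_used=1 → run G
t=14: queue=[G,A,F] q_used=2 → run G
t=15: queue=[A,F,G] q_used=0 → run A
t=16: queue=[A,F,G] q_used=1 → run A
t=17: queue=[F,G] q_used=0 → run F
t=18: queue=[F,G] q_used=1 → run F
t=19: queue=[F,G] q_used=2 → run F
t=20: queue=[G,F] q_used=0 → run G
t=21: queue=[G,F] q_used=1 → run G
t=22: queue=[G,F] q_used=2 → run G
t=23: queue=[F] q_used=0 → run F
t=24: (idle)
t=25: (idle)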